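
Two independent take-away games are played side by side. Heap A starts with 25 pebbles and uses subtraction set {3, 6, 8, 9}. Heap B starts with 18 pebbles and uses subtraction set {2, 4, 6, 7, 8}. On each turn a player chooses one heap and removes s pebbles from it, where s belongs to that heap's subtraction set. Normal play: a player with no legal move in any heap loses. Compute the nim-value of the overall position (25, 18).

Heap A, S = {3, 6, 8, 9}:
G(0) = 0
G(1) = mex{} = 0
G(2) = mex{} = 0
G(3) = mex{0} = 1
G(4) = mex{0} = 1
G(5) = mex{0} = 1
G(6) = mex{1,0} = 2
G(7) = mex{1,0} = 2
G(8) = mex{1,0,0} = 2
G(9) = mex{2,1,0,0} = 3
G(10) = mex{2,1,0,0} = 3
G(11) = mex{2,1,1,0} = 3
G(12) = mex{3,2,1,1} = 0
G(13) = mex{3,2,1,1} = 0
G(14) = mex{3,2,2,1} = 0
G(15) = mex{0,3,2,2} = 1
G(16) = mex{0,3,2,2} = 1
G(17) = mex{0,3,3,2} = 1
G(18) = mex{1,0,3,3} = 2
G(19) = mex{1,0,3,3} = 2
G(20) = mex{1,0,0,3} = 2
G(21) = mex{2,1,0,0} = 3
G(22) = mex{2,1,0,0} = 3
G(23) = mex{2,1,1,0} = 3
G(24) = mex{3,2,1,1} = 0
G(25) = mex{3,2,1,1} = 0
G_A(25) = 0.
Heap B, S = {2, 4, 6, 7, 8}:
n :  0  1  2  3  4  5  6  7  8  9 10 11 12 13 14 15 16 17 18
G :  0  0  1  1  2  2  3  3  4  4  0  0  1  1  2  2  3  3  4
G_B(18) = 4.
Combined Grundy value = 0 ⊕ 4 = 4.

4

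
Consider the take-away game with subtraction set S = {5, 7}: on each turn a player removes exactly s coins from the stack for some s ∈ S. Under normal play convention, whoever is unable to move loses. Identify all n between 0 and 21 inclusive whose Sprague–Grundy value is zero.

0, 1, 2, 3, 4, 12, 13, 14, 15, 16

n :  0  1  2  3  4  5  6  7  8  9 10 11 12 13 14 15 16 17 18 19 20 21
G :  0  0  0  0  0  1  1  1  1  1  2  2  0  0  0  0  0  1  1  1  1  1
P-positions are exactly the n with G(n) = 0.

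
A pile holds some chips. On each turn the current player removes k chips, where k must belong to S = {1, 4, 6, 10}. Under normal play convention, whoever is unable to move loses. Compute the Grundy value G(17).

G(0) = 0
G(1) = mex{0} = 1
G(2) = mex{1} = 0
G(3) = mex{0} = 1
G(4) = mex{1,0} = 2
G(5) = mex{2,1} = 0
G(6) = mex{0,0,0} = 1
G(7) = mex{1,1,1} = 0
G(8) = mex{0,2,0} = 1
G(9) = mex{1,0,1} = 2
G(10) = mex{2,1,2,0} = 3
G(11) = mex{3,0,0,1} = 2
G(12) = mex{2,1,1,0} = 3
G(13) = mex{3,2,0,1} = 4
G(14) = mex{4,3,1,2} = 0
G(15) = mex{0,2,2,0} = 1
G(16) = mex{1,3,3,1} = 0
G(17) = mex{0,4,2,0} = 1

1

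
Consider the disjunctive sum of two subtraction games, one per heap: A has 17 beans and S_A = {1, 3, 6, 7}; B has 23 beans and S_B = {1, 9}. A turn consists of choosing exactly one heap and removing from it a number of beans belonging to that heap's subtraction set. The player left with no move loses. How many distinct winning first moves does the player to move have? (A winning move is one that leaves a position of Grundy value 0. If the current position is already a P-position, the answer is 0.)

Heap A, S = {1, 3, 6, 7}:
n :  0  1  2  3  4  5  6  7  8  9 10 11 12 13 14 15 16 17
G :  0  1  0  1  0  1  2  3  2  3  2  3  0  1  0  1  0  1
G_A(17) = 1.
Heap B, S = {1, 9}:
G(0) = 0
G(1) = mex{0} = 1
G(2) = mex{1} = 0
G(3) = mex{0} = 1
G(4) = mex{1} = 0
G(5) = mex{0} = 1
G(6) = mex{1} = 0
G(7) = mex{0} = 1
G(8) = mex{1} = 0
G(9) = mex{0,0} = 1
G(10) = mex{1,1} = 0
G(11) = mex{0,0} = 1
G(12) = mex{1,1} = 0
G(13) = mex{0,0} = 1
G(14) = mex{1,1} = 0
G(15) = mex{0,0} = 1
G(16) = mex{1,1} = 0
G(17) = mex{0,0} = 1
G(18) = mex{1,1} = 0
G(19) = mex{0,0} = 1
G(20) = mex{1,1} = 0
G(21) = mex{0,0} = 1
G(22) = mex{1,1} = 0
G(23) = mex{0,0} = 1
G_B(23) = 1.
Combined Grundy value = 1 ⊕ 1 = 0.
A winning move leaves total XOR = 0, i.e. changes one component's Grundy value g to g ⊕ X where X is the current total.
Heap A: target g' = 1⊕0 = 1, but every legal move changes the Grundy value (mex property), so 0 moves.
Heap B: target g' = 1⊕0 = 1, but every legal move changes the Grundy value (mex property), so 0 moves.

0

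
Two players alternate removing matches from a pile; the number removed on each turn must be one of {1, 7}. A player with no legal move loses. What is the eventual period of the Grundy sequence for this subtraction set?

2

n :  0  1  2  3  4  5  6  7  8  9 10 11 12 13 14
G :  0  1  0  1  0  1  0  1  0  1  0  1  0  1  0
G(n+2) = G(n) holds for n = 0,…,6 (a full window of length max(S) = 7), so the sequence is purely periodic with period 2.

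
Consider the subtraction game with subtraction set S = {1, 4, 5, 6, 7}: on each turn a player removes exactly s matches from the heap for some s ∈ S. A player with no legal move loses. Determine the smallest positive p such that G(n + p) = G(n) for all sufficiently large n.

n :  0  1  2  3  4  5  6  7  8  9 10 11 12 13 14 15 16 17 18 19 20 21
G :  0  1  0  1  2  3  2  3  4  5  0  1  0  1  2  3  2  3  4  5  0  1
G(n+10) = G(n) holds for n = 0,…,6 (a full window of length max(S) = 7), so the sequence is purely periodic with period 10.

10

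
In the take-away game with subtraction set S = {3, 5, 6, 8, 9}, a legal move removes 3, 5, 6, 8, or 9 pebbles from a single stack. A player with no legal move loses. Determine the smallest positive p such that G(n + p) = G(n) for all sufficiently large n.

n :  0  1  2  3  4  5  6  7  8  9 10 11 12 13 14 15 16 17 18 19 20 21 22 23 24 25
G :  0  0  0  1  1  1  2  2  2  3  3  3  0  0  0  1  1  1  2  2  2  3  3  3  0  0
G(n+12) = G(n) holds for n = 0,…,8 (a full window of length max(S) = 9), so the sequence is purely periodic with period 12.

12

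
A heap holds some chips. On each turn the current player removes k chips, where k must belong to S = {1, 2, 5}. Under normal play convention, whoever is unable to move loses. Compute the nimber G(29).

2

G(0) = 0
G(1) = mex{0} = 1
G(2) = mex{1,0} = 2
G(3) = mex{2,1} = 0
G(4) = mex{0,2} = 1
G(5) = mex{1,0,0} = 2
G(6) = mex{2,1,1} = 0
G(7) = mex{0,2,2} = 1
G(8) = mex{1,0,0} = 2
G(9) = mex{2,1,1} = 0
G(10) = mex{0,2,2} = 1
G(11) = mex{1,0,0} = 2
G(12) = mex{2,1,1} = 0
G(13) = mex{0,2,2} = 1
G(14) = mex{1,0,0} = 2
G(15) = mex{2,1,1} = 0
G(16) = mex{0,2,2} = 1
G(17) = mex{1,0,0} = 2
G(18) = mex{2,1,1} = 0
G(19) = mex{0,2,2} = 1
G(20) = mex{1,0,0} = 2
G(21) = mex{2,1,1} = 0
G(22) = mex{0,2,2} = 1
G(23) = mex{1,0,0} = 2
G(24) = mex{2,1,1} = 0
G(25) = mex{0,2,2} = 1
G(26) = mex{1,0,0} = 2
G(27) = mex{2,1,1} = 0
G(28) = mex{0,2,2} = 1
G(29) = mex{1,0,0} = 2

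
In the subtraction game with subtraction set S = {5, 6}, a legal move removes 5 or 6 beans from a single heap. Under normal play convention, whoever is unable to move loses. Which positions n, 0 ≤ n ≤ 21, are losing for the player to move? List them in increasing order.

0, 1, 2, 3, 4, 11, 12, 13, 14, 15

G(0) = 0
G(1) = mex{} = 0
G(2) = mex{} = 0
G(3) = mex{} = 0
G(4) = mex{} = 0
G(5) = mex{0} = 1
G(6) = mex{0,0} = 1
G(7) = mex{0,0} = 1
G(8) = mex{0,0} = 1
G(9) = mex{0,0} = 1
G(10) = mex{1,0} = 2
G(11) = mex{1,1} = 0
G(12) = mex{1,1} = 0
G(13) = mex{1,1} = 0
G(14) = mex{1,1} = 0
G(15) = mex{2,1} = 0
G(16) = mex{0,2} = 1
G(17) = mex{0,0} = 1
G(18) = mex{0,0} = 1
G(19) = mex{0,0} = 1
G(20) = mex{0,0} = 1
G(21) = mex{1,0} = 2
P-positions are exactly the n with G(n) = 0.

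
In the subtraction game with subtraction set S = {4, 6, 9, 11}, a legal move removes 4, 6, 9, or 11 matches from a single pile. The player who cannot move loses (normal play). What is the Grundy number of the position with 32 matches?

0

n :  0  1  2  3  4  5  6  7  8  9 10 11 12 13 14 15 16 17 18 19 20 21 22 23 24 25 26 27 28 29 30 31 32
G :  0  0  0  0  1  1  1  1  2  2  2  2  3  3  3  0  0  0  0  1  1  1  1  2  2  2  2  3  3  3  0  0  0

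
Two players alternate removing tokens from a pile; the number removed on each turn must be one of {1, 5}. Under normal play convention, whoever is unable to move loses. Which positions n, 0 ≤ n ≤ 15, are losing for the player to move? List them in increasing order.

G(0) = 0
G(1) = mex{0} = 1
G(2) = mex{1} = 0
G(3) = mex{0} = 1
G(4) = mex{1} = 0
G(5) = mex{0,0} = 1
G(6) = mex{1,1} = 0
G(7) = mex{0,0} = 1
G(8) = mex{1,1} = 0
G(9) = mex{0,0} = 1
G(10) = mex{1,1} = 0
G(11) = mex{0,0} = 1
G(12) = mex{1,1} = 0
G(13) = mex{0,0} = 1
G(14) = mex{1,1} = 0
G(15) = mex{0,0} = 1
P-positions are exactly the n with G(n) = 0.

0, 2, 4, 6, 8, 10, 12, 14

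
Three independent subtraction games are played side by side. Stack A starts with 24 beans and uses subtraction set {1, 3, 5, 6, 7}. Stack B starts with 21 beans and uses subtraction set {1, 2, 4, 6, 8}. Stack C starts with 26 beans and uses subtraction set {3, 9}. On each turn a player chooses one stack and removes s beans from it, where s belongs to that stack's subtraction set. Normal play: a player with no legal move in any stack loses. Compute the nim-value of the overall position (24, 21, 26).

Stack A, S = {1, 3, 5, 6, 7}:
n :  0  1  2  3  4  5  6  7  8  9 10 11 12 13 14 15 16 17 18 19 20 21 22 23 24
G :  0  1  0  1  0  1  2  3  2  3  2  3  0  1  0  1  0  1  2  3  2  3  2  3  0
G_A(24) = 0.
Stack B, S = {1, 2, 4, 6, 8}:
n :  0  1  2  3  4  5  6  7  8  9 10 11 12 13 14 15 16 17 18 19 20 21
G :  0  1  2  0  1  2  3  4  5  3  0  1  2  0  1  2  3  4  5  3  0  1
G_B(21) = 1.
Stack C, S = {3, 9}:
G(0) = 0
G(1) = mex{} = 0
G(2) = mex{} = 0
G(3) = mex{0} = 1
G(4) = mex{0} = 1
G(5) = mex{0} = 1
G(6) = mex{1} = 0
G(7) = mex{1} = 0
G(8) = mex{1} = 0
G(9) = mex{0,0} = 1
G(10) = mex{0,0} = 1
G(11) = mex{0,0} = 1
G(12) = mex{1,1} = 0
G(13) = mex{1,1} = 0
G(14) = mex{1,1} = 0
G(15) = mex{0,0} = 1
G(16) = mex{0,0} = 1
G(17) = mex{0,0} = 1
G(18) = mex{1,1} = 0
G(19) = mex{1,1} = 0
G(20) = mex{1,1} = 0
G(21) = mex{0,0} = 1
G(22) = mex{0,0} = 1
G(23) = mex{0,0} = 1
G(24) = mex{1,1} = 0
G(25) = mex{1,1} = 0
G(26) = mex{1,1} = 0
G_C(26) = 0.
Combined Grundy value = 0 ⊕ 1 ⊕ 0 = 1.

1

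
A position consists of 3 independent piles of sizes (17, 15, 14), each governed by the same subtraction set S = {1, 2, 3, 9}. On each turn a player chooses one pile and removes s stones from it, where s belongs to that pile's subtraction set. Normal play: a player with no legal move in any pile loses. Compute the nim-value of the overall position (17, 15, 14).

0

All piles use S = {1, 2, 3, 9}:
G(0) = 0
G(1) = mex{0} = 1
G(2) = mex{1,0} = 2
G(3) = mex{2,1,0} = 3
G(4) = mex{3,2,1} = 0
G(5) = mex{0,3,2} = 1
G(6) = mex{1,0,3} = 2
G(7) = mex{2,1,0} = 3
G(8) = mex{3,2,1} = 0
G(9) = mex{0,3,2,0} = 1
G(10) = mex{1,0,3,1} = 2
G(11) = mex{2,1,0,2} = 3
G(12) = mex{3,2,1,3} = 0
G(13) = mex{0,3,2,0} = 1
G(14) = mex{1,0,3,1} = 2
G(15) = mex{2,1,0,2} = 3
G(16) = mex{3,2,1,3} = 0
G(17) = mex{0,3,2,0} = 1
Pile A: G(17) = 1.
Pile B: G(15) = 3.
Pile C: G(14) = 2.
Combined Grundy value = 1 ⊕ 3 ⊕ 2 = 0.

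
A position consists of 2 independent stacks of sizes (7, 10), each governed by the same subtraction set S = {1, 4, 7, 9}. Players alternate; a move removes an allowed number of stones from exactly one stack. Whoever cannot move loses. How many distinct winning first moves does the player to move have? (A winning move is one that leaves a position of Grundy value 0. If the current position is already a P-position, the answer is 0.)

1

All stacks use S = {1, 4, 7, 9}:
n :  0  1  2  3  4  5  6  7  8  9 10
G :  0  1  0  1  2  0  1  2  0  1  0
Stack A: G(7) = 2.
Stack B: G(10) = 0.
Combined Grundy value = 2 ⊕ 0 = 2.
A winning move leaves total XOR = 0, i.e. changes one component's Grundy value g to g ⊕ X where X is the current total.
Stack A: need g' = 2⊕2 = 0. Options: 7−1→G=1, 7−4→G=1, 7−7→G=0. Hits: 1.
Stack B: need g' = 0⊕2 = 2. Options: 10−1→G=1, 10−4→G=1, 10−7→G=1, 10−9→G=1. Hits: 0.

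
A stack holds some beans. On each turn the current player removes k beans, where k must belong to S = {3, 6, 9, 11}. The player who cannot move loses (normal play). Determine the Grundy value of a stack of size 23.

3

G(0) = 0
G(1) = mex{} = 0
G(2) = mex{} = 0
G(3) = mex{0} = 1
G(4) = mex{0} = 1
G(5) = mex{0} = 1
G(6) = mex{1,0} = 2
G(7) = mex{1,0} = 2
G(8) = mex{1,0} = 2
G(9) = mex{2,1,0} = 3
G(10) = mex{2,1,0} = 3
G(11) = mex{2,1,0,0} = 3
G(12) = mex{3,2,1,0} = 4
G(13) = mex{3,2,1,0} = 4
G(14) = mex{3,2,1,1} = 0
G(15) = mex{4,3,2,1} = 0
G(16) = mex{4,3,2,1} = 0
G(17) = mex{0,3,2,2} = 1
G(18) = mex{0,4,3,2} = 1
G(19) = mex{0,4,3,2} = 1
G(20) = mex{1,0,3,3} = 2
G(21) = mex{1,0,4,3} = 2
G(22) = mex{1,0,4,3} = 2
G(23) = mex{2,1,0,4} = 3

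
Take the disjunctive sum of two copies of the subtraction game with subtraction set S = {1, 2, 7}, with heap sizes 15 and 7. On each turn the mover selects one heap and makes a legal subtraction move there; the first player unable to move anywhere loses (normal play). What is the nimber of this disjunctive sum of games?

1

All heaps use S = {1, 2, 7}:
G(0) = 0
G(1) = mex{0} = 1
G(2) = mex{1,0} = 2
G(3) = mex{2,1} = 0
G(4) = mex{0,2} = 1
G(5) = mex{1,0} = 2
G(6) = mex{2,1} = 0
G(7) = mex{0,2,0} = 1
G(8) = mex{1,0,1} = 2
G(9) = mex{2,1,2} = 0
G(10) = mex{0,2,0} = 1
G(11) = mex{1,0,1} = 2
G(12) = mex{2,1,2} = 0
G(13) = mex{0,2,0} = 1
G(14) = mex{1,0,1} = 2
G(15) = mex{2,1,2} = 0
Heap A: G(15) = 0.
Heap B: G(7) = 1.
Combined Grundy value = 0 ⊕ 1 = 1.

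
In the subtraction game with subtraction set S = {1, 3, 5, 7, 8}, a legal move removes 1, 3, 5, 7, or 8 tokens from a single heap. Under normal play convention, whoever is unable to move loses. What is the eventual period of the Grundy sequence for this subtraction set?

n :  0  1  2  3  4  5  6  7  8  9 10 11 12 13 14 15 16 17 18 19 20 21 22 23 24 25 26 27 28 29 30 31
G :  0  1  0  1  0  1  0  1  2  3  2  3  2  3  2  0  1  0  1  0  1  0  1  2  3  2  3  2  3  2  0  1
G(n+15) = G(n) holds for n = 0,…,7 (a full window of length max(S) = 8), so the sequence is purely periodic with period 15.

15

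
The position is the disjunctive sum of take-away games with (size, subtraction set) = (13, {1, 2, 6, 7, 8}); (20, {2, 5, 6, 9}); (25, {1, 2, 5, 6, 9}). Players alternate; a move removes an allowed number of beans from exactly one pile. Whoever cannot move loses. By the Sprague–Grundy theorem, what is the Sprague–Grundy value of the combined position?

Pile A, S = {1, 2, 6, 7, 8}:
n :  0  1  2  3  4  5  6  7  8  9 10 11 12 13
G :  0  1  2  0  1  2  3  4  5  3  4  5  0  1
G_A(13) = 1.
Pile B, S = {2, 5, 6, 9}:
G(0) = 0
G(1) = mex{} = 0
G(2) = mex{0} = 1
G(3) = mex{0} = 1
G(4) = mex{1} = 0
G(5) = mex{1,0} = 2
G(6) = mex{0,0,0} = 1
G(7) = mex{2,1,0} = 3
G(8) = mex{1,1,1} = 0
G(9) = mex{3,0,1,0} = 2
G(10) = mex{0,2,0,0} = 1
G(11) = mex{2,1,2,1} = 0
G(12) = mex{1,3,1,1} = 0
G(13) = mex{0,0,3,0} = 1
G(14) = mex{0,2,0,2} = 1
G(15) = mex{1,1,2,1} = 0
G(16) = mex{1,0,1,3} = 2
G(17) = mex{0,0,0,0} = 1
G(18) = mex{2,1,0,2} = 3
G(19) = mex{1,1,1,1} = 0
G(20) = mex{3,0,1,0} = 2
G_B(20) = 2.
Pile C, S = {1, 2, 5, 6, 9}:
n :  0  1  2  3  4  5  6  7  8  9 10 11 12 13 14 15 16 17 18 19 20 21 22 23 24 25
G :  0  1  2  0  1  2  3  0  1  2  0  1  2  3  0  1  2  0  1  2  3  0  1  2  0  1
G_C(25) = 1.
Combined Grundy value = 1 ⊕ 2 ⊕ 1 = 2.

2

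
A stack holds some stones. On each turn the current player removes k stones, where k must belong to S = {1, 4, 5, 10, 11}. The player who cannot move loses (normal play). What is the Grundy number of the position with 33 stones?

n :  0  1  2  3  4  5  6  7  8  9 10 11 12 13 14 15 16 17 18 19 20 21 22 23 24 25 26 27 28 29 30 31 32 33
G :  0  1  0  1  2  3  2  3  0  1  4  5  2  3  0  1  0  1  2  3  2  3  0  1  4  5  2  3  0  1  0  1  2  3

3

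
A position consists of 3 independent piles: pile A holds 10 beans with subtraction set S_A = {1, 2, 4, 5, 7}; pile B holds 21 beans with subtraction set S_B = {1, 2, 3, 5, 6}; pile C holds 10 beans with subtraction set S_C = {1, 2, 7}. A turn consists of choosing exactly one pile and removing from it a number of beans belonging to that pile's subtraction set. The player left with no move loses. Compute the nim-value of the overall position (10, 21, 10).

1

Pile A, S = {1, 2, 4, 5, 7}:
n :  0  1  2  3  4  5  6  7  8  9 10
G :  0  1  2  0  1  2  0  1  2  0  1
G_A(10) = 1.
Pile B, S = {1, 2, 3, 5, 6}:
n :  0  1  2  3  4  5  6  7  8  9 10 11 12 13 14 15 16 17 18 19 20 21
G :  0  1  2  3  0  1  2  3  0  1  2  3  0  1  2  3  0  1  2  3  0  1
G_B(21) = 1.
Pile C, S = {1, 2, 7}:
n :  0  1  2  3  4  5  6  7  8  9 10
G :  0  1  2  0  1  2  0  1  2  0  1
G_C(10) = 1.
Combined Grundy value = 1 ⊕ 1 ⊕ 1 = 1.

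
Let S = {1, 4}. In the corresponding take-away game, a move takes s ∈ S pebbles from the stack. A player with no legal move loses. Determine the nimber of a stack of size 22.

n :  0  1  2  3  4  5  6  7  8  9 10 11 12 13 14 15 16 17 18 19 20 21 22
G :  0  1  0  1  2  0  1  0  1  2  0  1  0  1  2  0  1  0  1  2  0  1  0

0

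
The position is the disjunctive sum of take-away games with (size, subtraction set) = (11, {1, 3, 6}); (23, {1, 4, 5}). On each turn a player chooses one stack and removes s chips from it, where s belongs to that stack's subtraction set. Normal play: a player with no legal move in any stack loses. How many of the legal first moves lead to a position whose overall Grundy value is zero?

1

Stack A, S = {1, 3, 6}:
n :  0  1  2  3  4  5  6  7  8  9 10 11
G :  0  1  0  1  0  1  2  3  2  0  1  0
G_A(11) = 0.
Stack B, S = {1, 4, 5}:
G(0) = 0
G(1) = mex{0} = 1
G(2) = mex{1} = 0
G(3) = mex{0} = 1
G(4) = mex{1,0} = 2
G(5) = mex{2,1,0} = 3
G(6) = mex{3,0,1} = 2
G(7) = mex{2,1,0} = 3
G(8) = mex{3,2,1} = 0
G(9) = mex{0,3,2} = 1
G(10) = mex{1,2,3} = 0
G(11) = mex{0,3,2} = 1
G(12) = mex{1,0,3} = 2
G(13) = mex{2,1,0} = 3
G(14) = mex{3,0,1} = 2
G(15) = mex{2,1,0} = 3
G(16) = mex{3,2,1} = 0
G(17) = mex{0,3,2} = 1
G(18) = mex{1,2,3} = 0
G(19) = mex{0,3,2} = 1
G(20) = mex{1,0,3} = 2
G(21) = mex{2,1,0} = 3
G(22) = mex{3,0,1} = 2
G(23) = mex{2,1,0} = 3
G_B(23) = 3.
Combined Grundy value = 0 ⊕ 3 = 3.
A winning move leaves total XOR = 0, i.e. changes one component's Grundy value g to g ⊕ X where X is the current total.
Stack A: need g' = 0⊕3 = 3. Options: 11−1→G=1, 11−3→G=2, 11−6→G=1. Hits: 0.
Stack B: need g' = 3⊕3 = 0. Options: 23−1→G=2, 23−4→G=1, 23−5→G=0. Hits: 1.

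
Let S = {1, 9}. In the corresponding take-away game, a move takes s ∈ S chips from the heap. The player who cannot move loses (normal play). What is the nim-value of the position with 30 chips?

n :  0  1  2  3  4  5  6  7  8  9 10 11 12 13 14 15 16 17 18 19 20 21 22 23 24 25 26 27 28 29 30
G :  0  1  0  1  0  1  0  1  0  1  0  1  0  1  0  1  0  1  0  1  0  1  0  1  0  1  0  1  0  1  0

0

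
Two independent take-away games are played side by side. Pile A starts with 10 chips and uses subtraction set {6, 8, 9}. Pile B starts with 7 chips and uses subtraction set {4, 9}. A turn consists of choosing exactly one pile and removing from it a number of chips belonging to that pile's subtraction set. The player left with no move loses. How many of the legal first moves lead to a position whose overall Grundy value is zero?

0

Pile A, S = {6, 8, 9}:
n :  0  1  2  3  4  5  6  7  8  9 10
G :  0  0  0  0  0  0  1  1  1  1  1
G_A(10) = 1.
Pile B, S = {4, 9}:
n : 0 1 2 3 4 5 6 7
G : 0 0 0 0 1 1 1 1
G_B(7) = 1.
Combined Grundy value = 1 ⊕ 1 = 0.
A winning move leaves total XOR = 0, i.e. changes one component's Grundy value g to g ⊕ X where X is the current total.
Pile A: target g' = 1⊕0 = 1, but every legal move changes the Grundy value (mex property), so 0 moves.
Pile B: target g' = 1⊕0 = 1, but every legal move changes the Grundy value (mex property), so 0 moves.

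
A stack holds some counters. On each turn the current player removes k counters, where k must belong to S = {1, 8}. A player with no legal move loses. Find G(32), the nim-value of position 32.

1

G(0) = 0
G(1) = mex{0} = 1
G(2) = mex{1} = 0
G(3) = mex{0} = 1
G(4) = mex{1} = 0
G(5) = mex{0} = 1
G(6) = mex{1} = 0
G(7) = mex{0} = 1
G(8) = mex{1,0} = 2
G(9) = mex{2,1} = 0
G(10) = mex{0,0} = 1
G(11) = mex{1,1} = 0
G(12) = mex{0,0} = 1
G(13) = mex{1,1} = 0
G(14) = mex{0,0} = 1
G(15) = mex{1,1} = 0
G(16) = mex{0,2} = 1
G(17) = mex{1,0} = 2
G(18) = mex{2,1} = 0
G(19) = mex{0,0} = 1
G(20) = mex{1,1} = 0
G(21) = mex{0,0} = 1
G(22) = mex{1,1} = 0
G(23) = mex{0,0} = 1
G(24) = mex{1,1} = 0
G(25) = mex{0,2} = 1
G(26) = mex{1,0} = 2
G(27) = mex{2,1} = 0
G(28) = mex{0,0} = 1
G(29) = mex{1,1} = 0
G(30) = mex{0,0} = 1
G(31) = mex{1,1} = 0
G(32) = mex{0,0} = 1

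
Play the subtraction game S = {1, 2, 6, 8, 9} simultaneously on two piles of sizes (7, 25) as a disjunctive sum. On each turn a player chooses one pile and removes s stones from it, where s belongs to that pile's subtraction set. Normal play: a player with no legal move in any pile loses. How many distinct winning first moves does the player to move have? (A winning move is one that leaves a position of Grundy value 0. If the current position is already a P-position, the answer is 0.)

All piles use S = {1, 2, 6, 8, 9}:
G(0) = 0
G(1) = mex{0} = 1
G(2) = mex{1,0} = 2
G(3) = mex{2,1} = 0
G(4) = mex{0,2} = 1
G(5) = mex{1,0} = 2
G(6) = mex{2,1,0} = 3
G(7) = mex{3,2,1} = 0
G(8) = mex{0,3,2,0} = 1
G(9) = mex{1,0,0,1,0} = 2
G(10) = mex{2,1,1,2,1} = 0
G(11) = mex{0,2,2,0,2} = 1
G(12) = mex{1,0,3,1,0} = 2
G(13) = mex{2,1,0,2,1} = 3
G(14) = mex{3,2,1,3,2} = 0
G(15) = mex{0,3,2,0,3} = 1
G(16) = mex{1,0,0,1,0} = 2
G(17) = mex{2,1,1,2,1} = 0
G(18) = mex{0,2,2,0,2} = 1
G(19) = mex{1,0,3,1,0} = 2
G(20) = mex{2,1,0,2,1} = 3
G(21) = mex{3,2,1,3,2} = 0
G(22) = mex{0,3,2,0,3} = 1
G(23) = mex{1,0,0,1,0} = 2
G(24) = mex{2,1,1,2,1} = 0
G(25) = mex{0,2,2,0,2} = 1
Pile A: G(7) = 0.
Pile B: G(25) = 1.
Combined Grundy value = 0 ⊕ 1 = 1.
A winning move leaves total XOR = 0, i.e. changes one component's Grundy value g to g ⊕ X where X is the current total.
Pile A: need g' = 0⊕1 = 1. Options: 7−1→G=3, 7−2→G=2, 7−6→G=1. Hits: 1.
Pile B: need g' = 1⊕1 = 0. Options: 25−1→G=0, 25−2→G=2, 25−6→G=2, 25−8→G=0, 25−9→G=2. Hits: 2.

3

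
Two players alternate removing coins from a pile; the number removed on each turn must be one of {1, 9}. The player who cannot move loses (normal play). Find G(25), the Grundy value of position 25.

1

n :  0  1  2  3  4  5  6  7  8  9 10 11 12 13 14 15 16 17 18 19 20 21 22 23 24 25
G :  0  1  0  1  0  1  0  1  0  1  0  1  0  1  0  1  0  1  0  1  0  1  0  1  0  1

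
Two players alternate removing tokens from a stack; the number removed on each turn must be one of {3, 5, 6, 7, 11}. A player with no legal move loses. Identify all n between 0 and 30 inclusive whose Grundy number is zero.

G(0) = 0
G(1) = mex{} = 0
G(2) = mex{} = 0
G(3) = mex{0} = 1
G(4) = mex{0} = 1
G(5) = mex{0,0} = 1
G(6) = mex{1,0,0} = 2
G(7) = mex{1,0,0,0} = 2
G(8) = mex{1,1,0,0} = 2
G(9) = mex{2,1,1,0} = 3
G(10) = mex{2,1,1,1} = 0
G(11) = mex{2,2,1,1,0} = 3
G(12) = mex{3,2,2,1,0} = 4
G(13) = mex{0,2,2,2,0} = 1
G(14) = mex{3,3,2,2,1} = 0
G(15) = mex{4,0,3,2,1} = 5
G(16) = mex{1,3,0,3,1} = 2
G(17) = mex{0,4,3,0,2} = 1
G(18) = mex{5,1,4,3,2} = 0
G(19) = mex{2,0,1,4,2} = 3
G(20) = mex{1,5,0,1,3} = 2
G(21) = mex{0,2,5,0,0} = 1
G(22) = mex{3,1,2,5,3} = 0
G(23) = mex{2,0,1,2,4} = 3
G(24) = mex{1,3,0,1,1} = 2
G(25) = mex{0,2,3,0,0} = 1
G(26) = mex{3,1,2,3,5} = 0
G(27) = mex{2,0,1,2,2} = 3
G(28) = mex{1,3,0,1,1} = 2
G(29) = mex{0,2,3,0,0} = 1
G(30) = mex{3,1,2,3,3} = 0
P-positions are exactly the n with G(n) = 0.

0, 1, 2, 10, 14, 18, 22, 26, 30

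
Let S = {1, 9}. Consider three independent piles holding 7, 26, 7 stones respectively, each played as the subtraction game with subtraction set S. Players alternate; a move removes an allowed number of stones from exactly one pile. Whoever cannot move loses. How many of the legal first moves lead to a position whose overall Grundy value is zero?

0

All piles use S = {1, 9}:
n :  0  1  2  3  4  5  6  7  8  9 10 11 12 13 14 15 16 17 18 19 20 21 22 23 24 25 26
G :  0  1  0  1  0  1  0  1  0  1  0  1  0  1  0  1  0  1  0  1  0  1  0  1  0  1  0
Pile A: G(7) = 1.
Pile B: G(26) = 0.
Pile C: G(7) = 1.
Combined Grundy value = 1 ⊕ 0 ⊕ 1 = 0.
A winning move leaves total XOR = 0, i.e. changes one component's Grundy value g to g ⊕ X where X is the current total.
Pile A: target g' = 1⊕0 = 1, but every legal move changes the Grundy value (mex property), so 0 moves.
Pile B: target g' = 0⊕0 = 0, but every legal move changes the Grundy value (mex property), so 0 moves.
Pile C: target g' = 1⊕0 = 1, but every legal move changes the Grundy value (mex property), so 0 moves.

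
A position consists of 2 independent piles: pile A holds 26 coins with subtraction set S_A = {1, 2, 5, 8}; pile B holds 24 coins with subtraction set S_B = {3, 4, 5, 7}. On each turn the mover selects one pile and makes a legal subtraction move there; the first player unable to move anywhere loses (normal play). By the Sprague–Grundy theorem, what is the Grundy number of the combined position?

3

Pile A, S = {1, 2, 5, 8}:
n :  0  1  2  3  4  5  6  7  8  9 10 11 12 13 14 15 16 17 18 19 20 21 22 23 24 25 26
G :  0  1  2  0  1  2  0  1  2  0  1  2  0  1  2  0  1  2  0  1  2  0  1  2  0  1  2
G_A(26) = 2.
Pile B, S = {3, 4, 5, 7}:
n :  0  1  2  3  4  5  6  7  8  9 10 11 12 13 14 15 16 17 18 19 20 21 22 23 24
G :  0  0  0  1  1  1  2  2  2  3  0  0  0  1  1  1  2  2  2  3  0  0  0  1  1
G_B(24) = 1.
Combined Grundy value = 2 ⊕ 1 = 3.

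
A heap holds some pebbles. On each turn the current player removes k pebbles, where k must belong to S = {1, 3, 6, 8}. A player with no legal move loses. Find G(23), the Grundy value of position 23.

1

G(0) = 0
G(1) = mex{0} = 1
G(2) = mex{1} = 0
G(3) = mex{0,0} = 1
G(4) = mex{1,1} = 0
G(5) = mex{0,0} = 1
G(6) = mex{1,1,0} = 2
G(7) = mex{2,0,1} = 3
G(8) = mex{3,1,0,0} = 2
G(9) = mex{2,2,1,1} = 0
G(10) = mex{0,3,0,0} = 1
G(11) = mex{1,2,1,1} = 0
G(12) = mex{0,0,2,0} = 1
G(13) = mex{1,1,3,1} = 0
G(14) = mex{0,0,2,2} = 1
G(15) = mex{1,1,0,3} = 2
G(16) = mex{2,0,1,2} = 3
G(17) = mex{3,1,0,0} = 2
G(18) = mex{2,2,1,1} = 0
G(19) = mex{0,3,0,0} = 1
G(20) = mex{1,2,1,1} = 0
G(21) = mex{0,0,2,0} = 1
G(22) = mex{1,1,3,1} = 0
G(23) = mex{0,0,2,2} = 1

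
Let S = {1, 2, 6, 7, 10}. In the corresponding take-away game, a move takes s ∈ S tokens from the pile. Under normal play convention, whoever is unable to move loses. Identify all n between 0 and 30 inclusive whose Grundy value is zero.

G(0) = 0
G(1) = mex{0} = 1
G(2) = mex{1,0} = 2
G(3) = mex{2,1} = 0
G(4) = mex{0,2} = 1
G(5) = mex{1,0} = 2
G(6) = mex{2,1,0} = 3
G(7) = mex{3,2,1,0} = 4
G(8) = mex{4,3,2,1} = 0
G(9) = mex{0,4,0,2} = 1
G(10) = mex{1,0,1,0,0} = 2
G(11) = mex{2,1,2,1,1} = 0
G(12) = mex{0,2,3,2,2} = 1
G(13) = mex{1,0,4,3,0} = 2
G(14) = mex{2,1,0,4,1} = 3
G(15) = mex{3,2,1,0,2} = 4
G(16) = mex{4,3,2,1,3} = 0
G(17) = mex{0,4,0,2,4} = 1
G(18) = mex{1,0,1,0,0} = 2
G(19) = mex{2,1,2,1,1} = 0
G(20) = mex{0,2,3,2,2} = 1
G(21) = mex{1,0,4,3,0} = 2
G(22) = mex{2,1,0,4,1} = 3
G(23) = mex{3,2,1,0,2} = 4
G(24) = mex{4,3,2,1,3} = 0
G(25) = mex{0,4,0,2,4} = 1
G(26) = mex{1,0,1,0,0} = 2
G(27) = mex{2,1,2,1,1} = 0
G(28) = mex{0,2,3,2,2} = 1
G(29) = mex{1,0,4,3,0} = 2
G(30) = mex{2,1,0,4,1} = 3
P-positions are exactly the n with G(n) = 0.

0, 3, 8, 11, 16, 19, 24, 27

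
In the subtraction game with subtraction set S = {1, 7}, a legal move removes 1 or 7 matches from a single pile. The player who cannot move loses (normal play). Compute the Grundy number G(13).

G(0) = 0
G(1) = mex{0} = 1
G(2) = mex{1} = 0
G(3) = mex{0} = 1
G(4) = mex{1} = 0
G(5) = mex{0} = 1
G(6) = mex{1} = 0
G(7) = mex{0,0} = 1
G(8) = mex{1,1} = 0
G(9) = mex{0,0} = 1
G(10) = mex{1,1} = 0
G(11) = mex{0,0} = 1
G(12) = mex{1,1} = 0
G(13) = mex{0,0} = 1

1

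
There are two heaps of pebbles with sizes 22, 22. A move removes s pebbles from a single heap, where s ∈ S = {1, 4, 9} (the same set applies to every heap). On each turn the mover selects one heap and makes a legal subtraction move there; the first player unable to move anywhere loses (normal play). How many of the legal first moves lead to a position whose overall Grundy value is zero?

All heaps use S = {1, 4, 9}:
G(0) = 0
G(1) = mex{0} = 1
G(2) = mex{1} = 0
G(3) = mex{0} = 1
G(4) = mex{1,0} = 2
G(5) = mex{2,1} = 0
G(6) = mex{0,0} = 1
G(7) = mex{1,1} = 0
G(8) = mex{0,2} = 1
G(9) = mex{1,0,0} = 2
G(10) = mex{2,1,1} = 0
G(11) = mex{0,0,0} = 1
G(12) = mex{1,1,1} = 0
G(13) = mex{0,2,2} = 1
G(14) = mex{1,0,0} = 2
G(15) = mex{2,1,1} = 0
G(16) = mex{0,0,0} = 1
G(17) = mex{1,1,1} = 0
G(18) = mex{0,2,2} = 1
G(19) = mex{1,0,0} = 2
G(20) = mex{2,1,1} = 0
G(21) = mex{0,0,0} = 1
G(22) = mex{1,1,1} = 0
Heap A: G(22) = 0.
Heap B: G(22) = 0.
Combined Grundy value = 0 ⊕ 0 = 0.
A winning move leaves total XOR = 0, i.e. changes one component's Grundy value g to g ⊕ X where X is the current total.
Heap A: target g' = 0⊕0 = 0, but every legal move changes the Grundy value (mex property), so 0 moves.
Heap B: target g' = 0⊕0 = 0, but every legal move changes the Grundy value (mex property), so 0 moves.

0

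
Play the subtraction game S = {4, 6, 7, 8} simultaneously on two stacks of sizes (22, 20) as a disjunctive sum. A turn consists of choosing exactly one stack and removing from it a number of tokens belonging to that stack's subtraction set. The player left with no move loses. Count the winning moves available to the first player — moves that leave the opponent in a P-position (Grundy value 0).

All stacks use S = {4, 6, 7, 8}:
G(0) = 0
G(1) = mex{} = 0
G(2) = mex{} = 0
G(3) = mex{} = 0
G(4) = mex{0} = 1
G(5) = mex{0} = 1
G(6) = mex{0,0} = 1
G(7) = mex{0,0,0} = 1
G(8) = mex{1,0,0,0} = 2
G(9) = mex{1,0,0,0} = 2
G(10) = mex{1,1,0,0} = 2
G(11) = mex{1,1,1,0} = 2
G(12) = mex{2,1,1,1} = 0
G(13) = mex{2,1,1,1} = 0
G(14) = mex{2,2,1,1} = 0
G(15) = mex{2,2,2,1} = 0
G(16) = mex{0,2,2,2} = 1
G(17) = mex{0,2,2,2} = 1
G(18) = mex{0,0,2,2} = 1
G(19) = mex{0,0,0,2} = 1
G(20) = mex{1,0,0,0} = 2
G(21) = mex{1,0,0,0} = 2
G(22) = mex{1,1,0,0} = 2
Stack A: G(22) = 2.
Stack B: G(20) = 2.
Combined Grundy value = 2 ⊕ 2 = 0.
A winning move leaves total XOR = 0, i.e. changes one component's Grundy value g to g ⊕ X where X is the current total.
Stack A: target g' = 2⊕0 = 2, but every legal move changes the Grundy value (mex property), so 0 moves.
Stack B: target g' = 2⊕0 = 2, but every legal move changes the Grundy value (mex property), so 0 moves.

0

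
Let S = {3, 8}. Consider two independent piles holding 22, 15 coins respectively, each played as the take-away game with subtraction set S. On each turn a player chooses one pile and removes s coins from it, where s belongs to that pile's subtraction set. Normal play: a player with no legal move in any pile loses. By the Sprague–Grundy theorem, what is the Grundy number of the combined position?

All piles use S = {3, 8}:
G(0) = 0
G(1) = mex{} = 0
G(2) = mex{} = 0
G(3) = mex{0} = 1
G(4) = mex{0} = 1
G(5) = mex{0} = 1
G(6) = mex{1} = 0
G(7) = mex{1} = 0
G(8) = mex{1,0} = 2
G(9) = mex{0,0} = 1
G(10) = mex{0,0} = 1
G(11) = mex{2,1} = 0
G(12) = mex{1,1} = 0
G(13) = mex{1,1} = 0
G(14) = mex{0,0} = 1
G(15) = mex{0,0} = 1
G(16) = mex{0,2} = 1
G(17) = mex{1,1} = 0
G(18) = mex{1,1} = 0
G(19) = mex{1,0} = 2
G(20) = mex{0,0} = 1
G(21) = mex{0,0} = 1
G(22) = mex{2,1} = 0
Pile A: G(22) = 0.
Pile B: G(15) = 1.
Combined Grundy value = 0 ⊕ 1 = 1.

1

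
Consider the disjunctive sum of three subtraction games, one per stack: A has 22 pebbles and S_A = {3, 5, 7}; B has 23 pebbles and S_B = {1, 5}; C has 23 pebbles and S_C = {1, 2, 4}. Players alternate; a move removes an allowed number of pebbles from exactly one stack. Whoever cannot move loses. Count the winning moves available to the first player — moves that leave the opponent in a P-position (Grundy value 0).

3

Stack A, S = {3, 5, 7}:
n :  0  1  2  3  4  5  6  7  8  9 10 11 12 13 14 15 16 17 18 19 20 21 22
G :  0  0  0  1  1  1  2  2  2  3  0  0  0  1  1  1  2  2  2  3  0  0  0
G_A(22) = 0.
Stack B, S = {1, 5}:
n :  0  1  2  3  4  5  6  7  8  9 10 11 12 13 14 15 16 17 18 19 20 21 22 23
G :  0  1  0  1  0  1  0  1  0  1  0  1  0  1  0  1  0  1  0  1  0  1  0  1
G_B(23) = 1.
Stack C, S = {1, 2, 4}:
n :  0  1  2  3  4  5  6  7  8  9 10 11 12 13 14 15 16 17 18 19 20 21 22 23
G :  0  1  2  0  1  2  0  1  2  0  1  2  0  1  2  0  1  2  0  1  2  0  1  2
G_C(23) = 2.
Combined Grundy value = 0 ⊕ 1 ⊕ 2 = 3.
A winning move leaves total XOR = 0, i.e. changes one component's Grundy value g to g ⊕ X where X is the current total.
Stack A: need g' = 0⊕3 = 3. Options: 22−3→G=3, 22−5→G=2, 22−7→G=1. Hits: 1.
Stack B: need g' = 1⊕3 = 2. Options: 23−1→G=0, 23−5→G=0. Hits: 0.
Stack C: need g' = 2⊕3 = 1. Options: 23−1→G=1, 23−2→G=0, 23−4→G=1. Hits: 2.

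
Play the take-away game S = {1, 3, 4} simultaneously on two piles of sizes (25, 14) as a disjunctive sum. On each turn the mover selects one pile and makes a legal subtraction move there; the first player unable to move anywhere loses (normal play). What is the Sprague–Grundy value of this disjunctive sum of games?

All piles use S = {1, 3, 4}:
G(0) = 0
G(1) = mex{0} = 1
G(2) = mex{1} = 0
G(3) = mex{0,0} = 1
G(4) = mex{1,1,0} = 2
G(5) = mex{2,0,1} = 3
G(6) = mex{3,1,0} = 2
G(7) = mex{2,2,1} = 0
G(8) = mex{0,3,2} = 1
G(9) = mex{1,2,3} = 0
G(10) = mex{0,0,2} = 1
G(11) = mex{1,1,0} = 2
G(12) = mex{2,0,1} = 3
G(13) = mex{3,1,0} = 2
G(14) = mex{2,2,1} = 0
G(15) = mex{0,3,2} = 1
G(16) = mex{1,2,3} = 0
G(17) = mex{0,0,2} = 1
G(18) = mex{1,1,0} = 2
G(19) = mex{2,0,1} = 3
G(20) = mex{3,1,0} = 2
G(21) = mex{2,2,1} = 0
G(22) = mex{0,3,2} = 1
G(23) = mex{1,2,3} = 0
G(24) = mex{0,0,2} = 1
G(25) = mex{1,1,0} = 2
Pile A: G(25) = 2.
Pile B: G(14) = 0.
Combined Grundy value = 2 ⊕ 0 = 2.

2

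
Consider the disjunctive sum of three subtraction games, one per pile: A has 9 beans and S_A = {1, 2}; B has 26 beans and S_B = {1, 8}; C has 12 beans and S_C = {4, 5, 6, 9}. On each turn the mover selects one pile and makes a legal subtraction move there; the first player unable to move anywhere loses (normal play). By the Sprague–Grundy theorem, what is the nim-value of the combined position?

1

Pile A, S = {1, 2}:
G(0) = 0
G(1) = mex{0} = 1
G(2) = mex{1,0} = 2
G(3) = mex{2,1} = 0
G(4) = mex{0,2} = 1
G(5) = mex{1,0} = 2
G(6) = mex{2,1} = 0
G(7) = mex{0,2} = 1
G(8) = mex{1,0} = 2
G(9) = mex{2,1} = 0
G_A(9) = 0.
Pile B, S = {1, 8}:
n :  0  1  2  3  4  5  6  7  8  9 10 11 12 13 14 15 16 17 18 19 20 21 22 23 24 25 26
G :  0  1  0  1  0  1  0  1  2  0  1  0  1  0  1  0  1  2  0  1  0  1  0  1  0  1  2
G_B(26) = 2.
Pile C, S = {4, 5, 6, 9}:
n :  0  1  2  3  4  5  6  7  8  9 10 11 12
G :  0  0  0  0  1  1  1  1  2  2  2  2  3
G_C(12) = 3.
Combined Grundy value = 0 ⊕ 2 ⊕ 3 = 1.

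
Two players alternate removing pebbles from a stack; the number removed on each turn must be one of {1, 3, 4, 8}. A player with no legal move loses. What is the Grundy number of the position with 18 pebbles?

n :  0  1  2  3  4  5  6  7  8  9 10 11 12 13 14 15 16 17 18
G :  0  1  0  1  2  3  2  0  1  0  1  2  3  2  0  1  0  1  2

2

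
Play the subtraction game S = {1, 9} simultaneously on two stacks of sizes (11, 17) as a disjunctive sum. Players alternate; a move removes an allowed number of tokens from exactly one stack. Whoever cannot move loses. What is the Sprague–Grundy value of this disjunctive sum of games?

All stacks use S = {1, 9}:
G(0) = 0
G(1) = mex{0} = 1
G(2) = mex{1} = 0
G(3) = mex{0} = 1
G(4) = mex{1} = 0
G(5) = mex{0} = 1
G(6) = mex{1} = 0
G(7) = mex{0} = 1
G(8) = mex{1} = 0
G(9) = mex{0,0} = 1
G(10) = mex{1,1} = 0
G(11) = mex{0,0} = 1
G(12) = mex{1,1} = 0
G(13) = mex{0,0} = 1
G(14) = mex{1,1} = 0
G(15) = mex{0,0} = 1
G(16) = mex{1,1} = 0
G(17) = mex{0,0} = 1
Stack A: G(11) = 1.
Stack B: G(17) = 1.
Combined Grundy value = 1 ⊕ 1 = 0.

0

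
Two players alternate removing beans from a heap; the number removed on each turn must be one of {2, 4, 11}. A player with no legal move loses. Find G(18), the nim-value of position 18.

n :  0  1  2  3  4  5  6  7  8  9 10 11 12 13 14 15 16 17 18
G :  0  0  1  1  2  2  0  0  1  1  2  2  3  0  0  1  1  2  2

2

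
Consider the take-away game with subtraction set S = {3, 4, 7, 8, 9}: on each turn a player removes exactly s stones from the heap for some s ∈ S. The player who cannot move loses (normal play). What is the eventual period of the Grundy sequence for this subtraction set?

12

G(0) = 0
G(1) = mex{} = 0
G(2) = mex{} = 0
G(3) = mex{0} = 1
G(4) = mex{0,0} = 1
G(5) = mex{0,0} = 1
G(6) = mex{1,0} = 2
G(7) = mex{1,1,0} = 2
G(8) = mex{1,1,0,0} = 2
G(9) = mex{2,1,0,0,0} = 3
G(10) = mex{2,2,1,0,0} = 3
G(11) = mex{2,2,1,1,0} = 3
G(12) = mex{3,2,1,1,1} = 0
G(13) = mex{3,3,2,1,1} = 0
G(14) = mex{3,3,2,2,1} = 0
G(15) = mex{0,3,2,2,2} = 1
G(16) = mex{0,0,3,2,2} = 1
G(17) = mex{0,0,3,3,2} = 1
G(18) = mex{1,0,3,3,3} = 2
G(19) = mex{1,1,0,3,3} = 2
G(20) = mex{1,1,0,0,3} = 2
G(21) = mex{2,1,0,0,0} = 3
G(22) = mex{2,2,1,0,0} = 3
G(23) = mex{2,2,1,1,0} = 3
G(24) = mex{3,2,1,1,1} = 0
G(25) = mex{3,3,2,1,1} = 0
G(n+12) = G(n) holds for n = 0,…,8 (a full window of length max(S) = 9), so the sequence is purely periodic with period 12.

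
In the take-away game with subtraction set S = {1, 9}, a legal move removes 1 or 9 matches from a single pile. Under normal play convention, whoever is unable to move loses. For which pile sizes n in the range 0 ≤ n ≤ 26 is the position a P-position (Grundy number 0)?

G(0) = 0
G(1) = mex{0} = 1
G(2) = mex{1} = 0
G(3) = mex{0} = 1
G(4) = mex{1} = 0
G(5) = mex{0} = 1
G(6) = mex{1} = 0
G(7) = mex{0} = 1
G(8) = mex{1} = 0
G(9) = mex{0,0} = 1
G(10) = mex{1,1} = 0
G(11) = mex{0,0} = 1
G(12) = mex{1,1} = 0
G(13) = mex{0,0} = 1
G(14) = mex{1,1} = 0
G(15) = mex{0,0} = 1
G(16) = mex{1,1} = 0
G(17) = mex{0,0} = 1
G(18) = mex{1,1} = 0
G(19) = mex{0,0} = 1
G(20) = mex{1,1} = 0
G(21) = mex{0,0} = 1
G(22) = mex{1,1} = 0
G(23) = mex{0,0} = 1
G(24) = mex{1,1} = 0
G(25) = mex{0,0} = 1
G(26) = mex{1,1} = 0
P-positions are exactly the n with G(n) = 0.

0, 2, 4, 6, 8, 10, 12, 14, 16, 18, 20, 22, 24, 26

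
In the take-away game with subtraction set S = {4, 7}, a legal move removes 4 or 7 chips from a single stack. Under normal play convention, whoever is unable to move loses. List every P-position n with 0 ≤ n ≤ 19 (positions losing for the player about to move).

n :  0  1  2  3  4  5  6  7  8  9 10 11 12 13 14 15 16 17 18 19
G :  0  0  0  0  1  1  1  1  2  2  2  0  0  0  0  1  1  1  1  2
P-positions are exactly the n with G(n) = 0.

0, 1, 2, 3, 11, 12, 13, 14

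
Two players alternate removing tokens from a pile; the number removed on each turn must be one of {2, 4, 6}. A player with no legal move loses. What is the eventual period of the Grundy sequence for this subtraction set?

G(0) = 0
G(1) = mex{} = 0
G(2) = mex{0} = 1
G(3) = mex{0} = 1
G(4) = mex{1,0} = 2
G(5) = mex{1,0} = 2
G(6) = mex{2,1,0} = 3
G(7) = mex{2,1,0} = 3
G(8) = mex{3,2,1} = 0
G(9) = mex{3,2,1} = 0
G(10) = mex{0,3,2} = 1
G(11) = mex{0,3,2} = 1
G(12) = mex{1,0,3} = 2
G(13) = mex{1,0,3} = 2
G(14) = mex{2,1,0} = 3
G(15) = mex{2,1,0} = 3
G(16) = mex{3,2,1} = 0
G(17) = mex{3,2,1} = 0
G(n+8) = G(n) holds for n = 0,…,5 (a full window of length max(S) = 6), so the sequence is purely periodic with period 8.

8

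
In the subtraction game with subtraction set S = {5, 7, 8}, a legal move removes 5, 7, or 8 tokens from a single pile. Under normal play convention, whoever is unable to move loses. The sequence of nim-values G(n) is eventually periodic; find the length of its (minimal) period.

13

n :  0  1  2  3  4  5  6  7  8  9 10 11 12 13 14 15 16 17 18 19 20 21 22 23 24 25 26 27
G :  0  0  0  0  0  1  1  1  1  1  2  2  2  0  0  0  0  0  1  1  1  1  1  2  2  2  0  0
G(n+13) = G(n) holds for n = 0,…,7 (a full window of length max(S) = 8), so the sequence is purely periodic with period 13.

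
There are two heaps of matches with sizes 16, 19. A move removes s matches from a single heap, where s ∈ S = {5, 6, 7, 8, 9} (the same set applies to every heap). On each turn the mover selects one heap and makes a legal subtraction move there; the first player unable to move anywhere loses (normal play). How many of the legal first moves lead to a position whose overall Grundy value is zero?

4

All heaps use S = {5, 6, 7, 8, 9}:
n :  0  1  2  3  4  5  6  7  8  9 10 11 12 13 14 15 16 17 18 19
G :  0  0  0  0  0  1  1  1  1  1  2  2  2  2  0  0  0  0  0  1
Heap A: G(16) = 0.
Heap B: G(19) = 1.
Combined Grundy value = 0 ⊕ 1 = 1.
A winning move leaves total XOR = 0, i.e. changes one component's Grundy value g to g ⊕ X where X is the current total.
Heap A: need g' = 0⊕1 = 1. Options: 16−5→G=2, 16−6→G=2, 16−7→G=1, 16−8→G=1, 16−9→G=1. Hits: 3.
Heap B: need g' = 1⊕1 = 0. Options: 19−5→G=0, 19−6→G=2, 19−7→G=2, 19−8→G=2, 19−9→G=2. Hits: 1.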